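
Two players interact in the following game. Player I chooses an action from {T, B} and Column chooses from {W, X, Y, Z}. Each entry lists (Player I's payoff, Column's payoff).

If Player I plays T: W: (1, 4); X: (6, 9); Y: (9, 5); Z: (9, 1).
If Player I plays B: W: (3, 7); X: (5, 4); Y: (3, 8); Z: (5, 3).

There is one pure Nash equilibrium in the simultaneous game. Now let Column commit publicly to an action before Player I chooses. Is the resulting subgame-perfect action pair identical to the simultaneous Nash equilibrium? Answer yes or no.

Backward induction with Column moving first.
- W: Player I compares 1, 3 and picks B; Column would get 7.
- X: Player I compares 6, 5 and picks T; Column would get 9.
- Y: Player I compares 9, 3 and picks T; Column would get 5.
- Z: Player I compares 9, 5 and picks T; Column would get 1.
Among 7, 9, 5, 1, the best is 9 at X. Subgame-perfect outcome: (T, X) with payoffs (6, 9).
For the simultaneous game, intersect best replies.
Player I's best replies: W→B; X→T; Y→T; Z→T.
Column's best replies: T→X; B→Y.
The unique mutual best reply is (T, X), giving (6, 9).
Sequential outcome (T, X) coincides with the Nash profile (T, X).

yes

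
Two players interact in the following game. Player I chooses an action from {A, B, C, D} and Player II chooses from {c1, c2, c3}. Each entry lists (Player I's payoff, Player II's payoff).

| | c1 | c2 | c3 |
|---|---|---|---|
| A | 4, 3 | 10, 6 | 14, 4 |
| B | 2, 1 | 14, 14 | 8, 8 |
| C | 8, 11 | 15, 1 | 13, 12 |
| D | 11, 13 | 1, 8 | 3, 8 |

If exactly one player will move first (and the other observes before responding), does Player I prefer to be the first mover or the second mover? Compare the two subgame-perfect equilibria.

If Player I leads: Player II's best replies are A→c2, B→c2, C→c3, D→c1; Player I's induced payoffs 10, 14, 13, 11; outcome (B, c2), payoffs (14, 14).
If Player II leads: Player I's best replies are c1→D, c2→C, c3→A; Player II's induced payoffs 13, 1, 4; outcome (D, c1), payoffs (11, 13).
Player I gets 14 moving first and 11 moving second, so Player I prefers to move first.

first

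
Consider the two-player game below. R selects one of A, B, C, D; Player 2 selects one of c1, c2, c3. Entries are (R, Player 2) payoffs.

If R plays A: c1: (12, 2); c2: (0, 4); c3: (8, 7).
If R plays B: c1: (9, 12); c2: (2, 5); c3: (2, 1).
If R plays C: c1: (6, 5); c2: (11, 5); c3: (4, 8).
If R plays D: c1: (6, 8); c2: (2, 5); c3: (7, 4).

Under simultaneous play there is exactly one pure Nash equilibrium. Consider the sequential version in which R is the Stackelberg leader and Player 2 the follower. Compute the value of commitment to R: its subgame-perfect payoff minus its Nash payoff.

Player 2 best-responds to each possible R move:
- A → Player 2 plays c3 (best of 2, 4, 7); R gets 8.
- B → Player 2 plays c1 (best of 12, 5, 1); R gets 9.
- C → Player 2 plays c3 (best of 5, 5, 8); R gets 4.
- D → Player 2 plays c1 (best of 8, 5, 4); R gets 6.
Maximizing over 8, 9, 4, 6, R chooses B. Subgame-perfect outcome: (B, c1) with payoffs (9, 12).
For the simultaneous game, intersect best replies.
R's best replies: c1→A; c2→C; c3→A.
Player 2's best replies: A→c3; B→c1; C→c3; D→c1.
The unique mutual best reply is (A, c3), giving (8, 7).
R's commitment gain: 9 − 8 = 1.

1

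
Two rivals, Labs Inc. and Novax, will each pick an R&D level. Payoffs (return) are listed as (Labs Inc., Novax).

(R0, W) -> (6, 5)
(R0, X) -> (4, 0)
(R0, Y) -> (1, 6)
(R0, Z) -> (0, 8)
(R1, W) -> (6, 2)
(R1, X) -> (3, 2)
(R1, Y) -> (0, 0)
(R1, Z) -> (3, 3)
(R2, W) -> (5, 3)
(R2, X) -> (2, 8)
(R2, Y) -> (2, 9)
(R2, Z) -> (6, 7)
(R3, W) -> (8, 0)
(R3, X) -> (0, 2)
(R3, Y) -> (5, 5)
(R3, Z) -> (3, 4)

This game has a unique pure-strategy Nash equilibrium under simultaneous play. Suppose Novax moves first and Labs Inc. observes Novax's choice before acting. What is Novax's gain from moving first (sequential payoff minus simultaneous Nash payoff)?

Work backward from Labs Inc.'s decision.
- W → Labs Inc. plays R3 (best of 6, 6, 5, 8); Novax gets 0.
- X → Labs Inc. plays R0 (best of 4, 3, 2, 0); Novax gets 0.
- Y → Labs Inc. plays R3 (best of 1, 0, 2, 5); Novax gets 5.
- Z → Labs Inc. plays R2 (best of 0, 3, 6, 3); Novax gets 7.
Among 0, 0, 5, 7, the best is 7 at Z. Subgame-perfect outcome: (R2, Z) with payoffs (6, 7).
For the simultaneous game, intersect best replies.
Labs Inc.'s best replies: W→R3; X→R0; Y→R3; Z→R2.
Novax's best replies: R0→Z; R1→Z; R2→Y; R3→Y.
Only (R3, Y) has each player best-responding; Nash payoffs (5, 5).
Novax's commitment gain: 7 − 5 = 2.

2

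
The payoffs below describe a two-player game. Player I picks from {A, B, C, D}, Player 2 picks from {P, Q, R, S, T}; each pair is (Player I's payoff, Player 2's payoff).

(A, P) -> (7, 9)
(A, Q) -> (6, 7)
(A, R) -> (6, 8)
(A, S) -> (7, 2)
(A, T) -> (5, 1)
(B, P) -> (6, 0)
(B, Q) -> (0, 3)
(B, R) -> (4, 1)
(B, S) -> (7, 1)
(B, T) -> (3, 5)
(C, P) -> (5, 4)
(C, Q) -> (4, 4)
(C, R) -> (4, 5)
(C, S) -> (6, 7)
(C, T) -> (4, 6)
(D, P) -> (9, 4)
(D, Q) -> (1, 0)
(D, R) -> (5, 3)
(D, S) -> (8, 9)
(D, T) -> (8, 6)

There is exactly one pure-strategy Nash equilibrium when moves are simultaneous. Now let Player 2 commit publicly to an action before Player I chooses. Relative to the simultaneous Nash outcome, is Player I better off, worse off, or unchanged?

unchanged

Player I best-responds to each possible Player 2 move:
- P: Player I compares 7, 6, 5, 9 and picks D; Player 2 would get 4.
- Q: Player I compares 6, 0, 4, 1 and picks A; Player 2 would get 7.
- R: Player I compares 6, 4, 4, 5 and picks A; Player 2 would get 8.
- S: Player I compares 7, 7, 6, 8 and picks D; Player 2 would get 9.
- T: Player I compares 5, 3, 4, 8 and picks D; Player 2 would get 6.
Among 4, 7, 8, 9, 6, the best is 9 at S. Subgame-perfect outcome: (D, S) with payoffs (8, 9).
Under simultaneous play:
Player I's best replies: P→D; Q→A; R→A; S→D; T→D.
Player 2's best replies: A→P; B→T; C→S; D→S.
Only (D, S) has each player best-responding; Nash payoffs (8, 9).
Player I earns 8 sequentially versus 8 at the Nash outcome: unchanged.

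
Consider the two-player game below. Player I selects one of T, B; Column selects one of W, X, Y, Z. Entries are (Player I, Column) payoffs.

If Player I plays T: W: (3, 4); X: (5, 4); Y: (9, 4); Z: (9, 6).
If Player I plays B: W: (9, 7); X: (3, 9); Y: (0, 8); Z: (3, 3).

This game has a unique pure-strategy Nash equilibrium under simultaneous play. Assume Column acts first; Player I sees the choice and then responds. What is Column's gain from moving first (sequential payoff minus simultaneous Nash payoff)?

1

Work backward from Player I's decision.
- W: BR = B, leader payoff 7.
- X: BR = T, leader payoff 4.
- Y: BR = T, leader payoff 4.
- Z: BR = T, leader payoff 6.
Among 7, 4, 4, 6, the best is 7 at W. Subgame-perfect outcome: (B, W) with payoffs (9, 7).
Now find the simultaneous Nash equilibrium.
Player I's best replies: W→B; X→T; Y→T; Z→T.
Column's best replies: T→Z; B→X.
The unique mutual best reply is (T, Z), giving (9, 6).
Column's commitment gain: 7 − 6 = 1.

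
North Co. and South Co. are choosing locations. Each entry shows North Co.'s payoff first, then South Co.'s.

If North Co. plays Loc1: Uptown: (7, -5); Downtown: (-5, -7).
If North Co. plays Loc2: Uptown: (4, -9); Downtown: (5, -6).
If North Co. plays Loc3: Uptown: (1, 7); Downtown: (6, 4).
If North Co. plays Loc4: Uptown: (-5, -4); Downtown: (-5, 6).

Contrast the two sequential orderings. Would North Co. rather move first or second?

If North Co. leads: South Co.'s best replies are Loc1→Uptown, Loc2→Downtown, Loc3→Uptown, Loc4→Downtown; North Co.'s induced payoffs 7, 5, 1, -5; outcome (Loc1, Uptown), payoffs (7, -5).
If South Co. leads: North Co.'s best replies are Uptown→Loc1, Downtown→Loc3; South Co.'s induced payoffs -5, 4; outcome (Loc3, Downtown), payoffs (6, 4).
North Co. gets 7 moving first and 6 moving second, so North Co. prefers to move first.

first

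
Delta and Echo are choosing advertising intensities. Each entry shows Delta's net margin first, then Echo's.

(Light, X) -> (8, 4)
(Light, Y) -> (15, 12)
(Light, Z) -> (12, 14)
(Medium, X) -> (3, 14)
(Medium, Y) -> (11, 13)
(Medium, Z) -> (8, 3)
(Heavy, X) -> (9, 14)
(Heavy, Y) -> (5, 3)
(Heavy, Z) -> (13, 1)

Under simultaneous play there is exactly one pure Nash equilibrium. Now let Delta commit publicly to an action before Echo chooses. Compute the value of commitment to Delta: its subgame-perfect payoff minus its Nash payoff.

3

Echo best-responds to each possible Delta move:
- Light → Echo plays Z (best of 4, 12, 14); Delta gets 12.
- Medium → Echo plays X (best of 14, 13, 3); Delta gets 3.
- Heavy → Echo plays X (best of 14, 3, 1); Delta gets 9.
Maximizing over 12, 3, 9, Delta chooses Light. Subgame-perfect outcome: (Light, Z) with payoffs (12, 14).
For the simultaneous game, intersect best replies.
Delta's best replies: X→Heavy; Y→Light; Z→Heavy.
Echo's best replies: Light→Z; Medium→X; Heavy→X.
The unique mutual best reply is (Heavy, X), giving (9, 14).
Delta's commitment gain: 12 − 9 = 3.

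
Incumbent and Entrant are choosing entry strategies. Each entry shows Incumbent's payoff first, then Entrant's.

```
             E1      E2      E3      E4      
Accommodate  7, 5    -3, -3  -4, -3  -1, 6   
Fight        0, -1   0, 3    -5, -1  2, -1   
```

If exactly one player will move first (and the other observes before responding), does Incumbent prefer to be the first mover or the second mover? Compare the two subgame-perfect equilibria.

second

If Incumbent leads: Entrant's best replies are Accommodate→E4, Fight→E2; Incumbent's induced payoffs -1, 0; outcome (Fight, E2), payoffs (0, 3).
If Entrant leads: Incumbent's best replies are E1→Accommodate, E2→Fight, E3→Accommodate, E4→Fight; Entrant's induced payoffs 5, 3, -3, -1; outcome (Accommodate, E1), payoffs (7, 5).
Incumbent gets 0 moving first and 7 moving second, so Incumbent prefers to move second.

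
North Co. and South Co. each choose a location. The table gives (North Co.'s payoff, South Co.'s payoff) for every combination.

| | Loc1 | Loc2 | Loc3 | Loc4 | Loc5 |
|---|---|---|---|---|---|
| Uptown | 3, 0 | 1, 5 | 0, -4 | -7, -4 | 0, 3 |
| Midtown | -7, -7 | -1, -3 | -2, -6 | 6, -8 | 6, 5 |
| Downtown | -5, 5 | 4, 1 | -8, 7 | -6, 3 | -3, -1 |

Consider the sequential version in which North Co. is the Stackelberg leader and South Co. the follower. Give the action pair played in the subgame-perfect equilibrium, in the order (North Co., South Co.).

(Midtown, Loc5)

Backward induction with North Co. moving first.
- Uptown: BR = Loc2, leader payoff 1.
- Midtown: BR = Loc5, leader payoff 6.
- Downtown: BR = Loc3, leader payoff -8.
North Co.'s induced payoffs are 1, 6, -8, so North Co. commits to Midtown. Subgame-perfect outcome: (Midtown, Loc5) with payoffs (6, 5).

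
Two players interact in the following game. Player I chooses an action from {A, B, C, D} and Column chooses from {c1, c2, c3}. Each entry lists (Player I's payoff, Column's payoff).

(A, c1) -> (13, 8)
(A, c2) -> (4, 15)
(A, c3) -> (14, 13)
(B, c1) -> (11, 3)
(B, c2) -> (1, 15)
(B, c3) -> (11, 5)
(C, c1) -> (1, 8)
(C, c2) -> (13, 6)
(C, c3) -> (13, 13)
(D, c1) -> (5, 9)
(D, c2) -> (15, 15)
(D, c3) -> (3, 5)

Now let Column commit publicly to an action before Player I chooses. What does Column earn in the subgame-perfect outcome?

Work backward from Player I's decision.
- c1: BR = A, leader payoff 8.
- c2: BR = D, leader payoff 15.
- c3: BR = A, leader payoff 13.
Among 8, 15, 13, the best is 15 at c2. Subgame-perfect outcome: (D, c2) with payoffs (15, 15).

15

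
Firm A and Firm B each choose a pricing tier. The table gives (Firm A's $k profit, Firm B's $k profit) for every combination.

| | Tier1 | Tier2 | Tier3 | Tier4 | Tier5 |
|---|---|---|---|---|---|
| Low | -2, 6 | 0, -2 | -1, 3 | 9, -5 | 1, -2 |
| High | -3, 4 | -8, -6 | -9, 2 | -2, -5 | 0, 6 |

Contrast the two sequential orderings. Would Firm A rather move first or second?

first

If Firm A leads: Firm B's best replies are Low→Tier1, High→Tier5; Firm A's induced payoffs -2, 0; outcome (High, Tier5), payoffs (0, 6).
If Firm B leads: Firm A's best replies are Tier1→Low, Tier2→Low, Tier3→Low, Tier4→Low, Tier5→Low; Firm B's induced payoffs 6, -2, 3, -5, -2; outcome (Low, Tier1), payoffs (-2, 6).
Firm A gets 0 moving first and -2 moving second, so Firm A prefers to move first.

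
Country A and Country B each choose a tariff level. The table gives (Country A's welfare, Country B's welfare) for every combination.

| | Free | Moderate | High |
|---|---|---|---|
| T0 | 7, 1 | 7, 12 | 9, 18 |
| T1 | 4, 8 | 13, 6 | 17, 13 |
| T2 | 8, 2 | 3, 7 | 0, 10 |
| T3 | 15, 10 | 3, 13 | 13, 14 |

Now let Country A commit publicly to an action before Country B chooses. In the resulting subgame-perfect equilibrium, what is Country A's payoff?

17

Country B best-responds to each possible Country A move:
- T0: BR = High, leader payoff 9.
- T1: BR = High, leader payoff 17.
- T2: BR = High, leader payoff 0.
- T3: BR = High, leader payoff 13.
Maximizing over 9, 17, 0, 13, Country A chooses T1. Subgame-perfect outcome: (T1, High) with payoffs (17, 13).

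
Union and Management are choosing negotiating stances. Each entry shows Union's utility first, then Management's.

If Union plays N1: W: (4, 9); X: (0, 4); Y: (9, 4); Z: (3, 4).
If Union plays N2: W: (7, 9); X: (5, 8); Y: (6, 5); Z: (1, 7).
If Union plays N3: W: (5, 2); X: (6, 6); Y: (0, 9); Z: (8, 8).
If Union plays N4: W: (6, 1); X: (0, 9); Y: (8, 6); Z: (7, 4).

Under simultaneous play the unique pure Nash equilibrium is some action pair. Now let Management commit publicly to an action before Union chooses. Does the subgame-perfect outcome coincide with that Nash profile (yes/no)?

yes

Union best-responds to each possible Management move:
- W: Union compares 4, 7, 5, 6 and picks N2; Management would get 9.
- X: Union compares 0, 5, 6, 0 and picks N3; Management would get 6.
- Y: Union compares 9, 6, 0, 8 and picks N1; Management would get 4.
- Z: Union compares 3, 1, 8, 7 and picks N3; Management would get 8.
Among 9, 6, 4, 8, the best is 9 at W. Subgame-perfect outcome: (N2, W) with payoffs (7, 9).
Under simultaneous play:
Union's best replies: W→N2; X→N3; Y→N1; Z→N3.
Management's best replies: N1→W; N2→W; N3→Y; N4→X.
The unique mutual best reply is (N2, W), giving (7, 9).
Sequential outcome (N2, W) coincides with the Nash profile (N2, W).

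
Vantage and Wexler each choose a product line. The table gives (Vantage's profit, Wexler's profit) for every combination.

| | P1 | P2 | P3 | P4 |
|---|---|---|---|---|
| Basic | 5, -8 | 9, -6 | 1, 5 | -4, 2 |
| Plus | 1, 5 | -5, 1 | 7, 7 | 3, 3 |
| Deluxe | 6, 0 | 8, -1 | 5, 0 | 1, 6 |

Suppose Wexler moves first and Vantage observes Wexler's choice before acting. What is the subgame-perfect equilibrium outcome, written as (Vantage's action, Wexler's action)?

(Plus, P3)

Backward induction with Wexler moving first.
- P1: BR = Deluxe, leader payoff 0.
- P2: BR = Basic, leader payoff -6.
- P3: BR = Plus, leader payoff 7.
- P4: BR = Plus, leader payoff 3.
Among 0, -6, 7, 3, the best is 7 at P3. Subgame-perfect outcome: (Plus, P3) with payoffs (7, 7).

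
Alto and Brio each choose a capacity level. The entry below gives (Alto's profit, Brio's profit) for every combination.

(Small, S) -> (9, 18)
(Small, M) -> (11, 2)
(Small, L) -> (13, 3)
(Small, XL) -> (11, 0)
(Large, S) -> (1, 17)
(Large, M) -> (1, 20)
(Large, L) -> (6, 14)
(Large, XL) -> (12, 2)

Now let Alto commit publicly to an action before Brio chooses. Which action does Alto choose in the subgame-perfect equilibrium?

Small

Work backward from Brio's decision.
- Small → Brio plays S (best of 18, 2, 3, 0); Alto gets 9.
- Large → Brio plays M (best of 17, 20, 14, 2); Alto gets 1.
Among 9, 1, the best is 9 at Small. Subgame-perfect outcome: (Small, S) with payoffs (9, 18).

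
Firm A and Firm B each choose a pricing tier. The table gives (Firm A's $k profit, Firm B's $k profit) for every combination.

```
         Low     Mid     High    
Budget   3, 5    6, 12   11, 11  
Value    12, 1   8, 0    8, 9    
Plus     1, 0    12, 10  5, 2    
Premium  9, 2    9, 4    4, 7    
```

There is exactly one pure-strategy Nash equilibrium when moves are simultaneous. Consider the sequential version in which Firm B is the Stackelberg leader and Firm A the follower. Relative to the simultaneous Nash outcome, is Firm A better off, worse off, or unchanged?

worse off

Firm A best-responds to each possible Firm B move:
- Low: Firm A compares 3, 12, 1, 9 and picks Value; Firm B would get 1.
- Mid: Firm A compares 6, 8, 12, 9 and picks Plus; Firm B would get 10.
- High: Firm A compares 11, 8, 5, 4 and picks Budget; Firm B would get 11.
Maximizing over 1, 10, 11, Firm B chooses High. Subgame-perfect outcome: (Budget, High) with payoffs (11, 11).
For the simultaneous game, intersect best replies.
Firm A's best replies: Low→Value; Mid→Plus; High→Budget.
Firm B's best replies: Budget→Mid; Value→High; Plus→Mid; Premium→High.
Only (Plus, Mid) has each player best-responding; Nash payoffs (12, 10).
Firm A earns 11 sequentially versus 12 at the Nash outcome: worse off.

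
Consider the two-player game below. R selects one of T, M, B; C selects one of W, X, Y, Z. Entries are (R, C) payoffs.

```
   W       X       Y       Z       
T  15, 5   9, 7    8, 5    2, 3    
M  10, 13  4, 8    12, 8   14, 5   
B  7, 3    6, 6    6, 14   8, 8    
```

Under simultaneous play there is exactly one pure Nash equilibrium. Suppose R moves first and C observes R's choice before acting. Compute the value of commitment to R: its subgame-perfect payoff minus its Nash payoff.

1

Solve by backward induction (R leads).
- T → C plays X (best of 5, 7, 5, 3); R gets 9.
- M → C plays W (best of 13, 8, 8, 5); R gets 10.
- B → C plays Y (best of 3, 6, 14, 8); R gets 6.
Maximizing over 9, 10, 6, R chooses M. Subgame-perfect outcome: (M, W) with payoffs (10, 13).
Now find the simultaneous Nash equilibrium.
R's best replies: W→T; X→T; Y→M; Z→M.
C's best replies: T→X; M→W; B→Y.
Only (T, X) has each player best-responding; Nash payoffs (9, 7).
R's commitment gain: 10 − 9 = 1.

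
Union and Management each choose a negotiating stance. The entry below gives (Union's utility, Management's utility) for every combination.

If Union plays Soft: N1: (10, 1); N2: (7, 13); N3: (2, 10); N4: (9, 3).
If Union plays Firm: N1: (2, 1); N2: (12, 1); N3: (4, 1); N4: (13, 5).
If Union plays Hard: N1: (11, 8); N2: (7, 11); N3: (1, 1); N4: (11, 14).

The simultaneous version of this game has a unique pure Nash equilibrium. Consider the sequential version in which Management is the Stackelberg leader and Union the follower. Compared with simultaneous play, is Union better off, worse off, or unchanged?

worse off

Work backward from Union's decision.
- N1: BR = Hard, leader payoff 8.
- N2: BR = Firm, leader payoff 1.
- N3: BR = Firm, leader payoff 1.
- N4: BR = Firm, leader payoff 5.
Management's induced payoffs are 8, 1, 1, 5, so Management commits to N1. Subgame-perfect outcome: (Hard, N1) with payoffs (11, 8).
Now find the simultaneous Nash equilibrium.
Union's best replies: N1→Hard; N2→Firm; N3→Firm; N4→Firm.
Management's best replies: Soft→N2; Firm→N4; Hard→N4.
The unique mutual best reply is (Firm, N4), giving (13, 5).
Union earns 11 sequentially versus 13 at the Nash outcome: worse off.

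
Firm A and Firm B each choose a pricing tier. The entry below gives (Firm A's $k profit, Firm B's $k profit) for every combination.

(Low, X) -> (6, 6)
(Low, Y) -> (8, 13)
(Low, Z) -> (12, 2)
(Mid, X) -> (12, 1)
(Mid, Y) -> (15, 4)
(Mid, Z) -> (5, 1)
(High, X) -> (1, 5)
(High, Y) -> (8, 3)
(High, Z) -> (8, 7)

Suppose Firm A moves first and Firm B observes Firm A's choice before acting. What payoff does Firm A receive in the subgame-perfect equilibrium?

Solve by backward induction (Firm A leads).
- Low → Firm B plays Y (best of 6, 13, 2); Firm A gets 8.
- Mid → Firm B plays Y (best of 1, 4, 1); Firm A gets 15.
- High → Firm B plays Z (best of 5, 3, 7); Firm A gets 8.
Among 8, 15, 8, the best is 15 at Mid. Subgame-perfect outcome: (Mid, Y) with payoffs (15, 4).

15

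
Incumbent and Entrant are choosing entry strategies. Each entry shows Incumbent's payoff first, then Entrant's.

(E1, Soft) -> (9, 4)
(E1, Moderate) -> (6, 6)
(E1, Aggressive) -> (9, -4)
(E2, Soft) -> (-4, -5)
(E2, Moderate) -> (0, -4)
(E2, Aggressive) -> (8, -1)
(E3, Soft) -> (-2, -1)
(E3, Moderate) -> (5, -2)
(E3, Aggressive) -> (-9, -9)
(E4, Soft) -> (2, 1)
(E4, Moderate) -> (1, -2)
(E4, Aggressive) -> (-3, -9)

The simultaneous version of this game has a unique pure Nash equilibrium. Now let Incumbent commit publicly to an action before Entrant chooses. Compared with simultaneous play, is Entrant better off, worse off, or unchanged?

Work backward from Entrant's decision.
- E1: Entrant compares 4, 6, -4 and picks Moderate; Incumbent would get 6.
- E2: Entrant compares -5, -4, -1 and picks Aggressive; Incumbent would get 8.
- E3: Entrant compares -1, -2, -9 and picks Soft; Incumbent would get -2.
- E4: Entrant compares 1, -2, -9 and picks Soft; Incumbent would get 2.
Maximizing over 6, 8, -2, 2, Incumbent chooses E2. Subgame-perfect outcome: (E2, Aggressive) with payoffs (8, -1).
For the simultaneous game, intersect best replies.
Incumbent's best replies: Soft→E1; Moderate→E1; Aggressive→E1.
Entrant's best replies: E1→Moderate; E2→Aggressive; E3→Soft; E4→Soft.
The unique mutual best reply is (E1, Moderate), giving (6, 6).
Entrant earns -1 sequentially versus 6 at the Nash outcome: worse off.

worse off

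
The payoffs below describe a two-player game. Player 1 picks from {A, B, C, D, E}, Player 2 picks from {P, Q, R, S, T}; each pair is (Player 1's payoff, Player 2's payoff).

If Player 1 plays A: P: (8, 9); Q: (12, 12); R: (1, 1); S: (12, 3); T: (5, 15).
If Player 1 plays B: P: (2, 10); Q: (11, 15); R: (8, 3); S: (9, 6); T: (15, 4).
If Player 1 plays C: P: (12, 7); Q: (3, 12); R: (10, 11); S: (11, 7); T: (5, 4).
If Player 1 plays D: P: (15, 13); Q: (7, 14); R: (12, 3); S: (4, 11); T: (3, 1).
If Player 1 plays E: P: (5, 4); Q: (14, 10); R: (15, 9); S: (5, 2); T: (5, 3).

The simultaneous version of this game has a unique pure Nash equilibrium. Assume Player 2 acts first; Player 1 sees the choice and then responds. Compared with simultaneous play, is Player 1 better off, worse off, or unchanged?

better off

Player 1 best-responds to each possible Player 2 move:
- P: Player 1 compares 8, 2, 12, 15, 5 and picks D; Player 2 would get 13.
- Q: Player 1 compares 12, 11, 3, 7, 14 and picks E; Player 2 would get 10.
- R: Player 1 compares 1, 8, 10, 12, 15 and picks E; Player 2 would get 9.
- S: Player 1 compares 12, 9, 11, 4, 5 and picks A; Player 2 would get 3.
- T: Player 1 compares 5, 15, 5, 3, 5 and picks B; Player 2 would get 4.
Maximizing over 13, 10, 9, 3, 4, Player 2 chooses P. Subgame-perfect outcome: (D, P) with payoffs (15, 13).
Under simultaneous play:
Player 1's best replies: P→D; Q→E; R→E; S→A; T→B.
Player 2's best replies: A→T; B→Q; C→Q; D→Q; E→Q.
Only (E, Q) has each player best-responding; Nash payoffs (14, 10).
Player 1 earns 15 sequentially versus 14 at the Nash outcome: better off.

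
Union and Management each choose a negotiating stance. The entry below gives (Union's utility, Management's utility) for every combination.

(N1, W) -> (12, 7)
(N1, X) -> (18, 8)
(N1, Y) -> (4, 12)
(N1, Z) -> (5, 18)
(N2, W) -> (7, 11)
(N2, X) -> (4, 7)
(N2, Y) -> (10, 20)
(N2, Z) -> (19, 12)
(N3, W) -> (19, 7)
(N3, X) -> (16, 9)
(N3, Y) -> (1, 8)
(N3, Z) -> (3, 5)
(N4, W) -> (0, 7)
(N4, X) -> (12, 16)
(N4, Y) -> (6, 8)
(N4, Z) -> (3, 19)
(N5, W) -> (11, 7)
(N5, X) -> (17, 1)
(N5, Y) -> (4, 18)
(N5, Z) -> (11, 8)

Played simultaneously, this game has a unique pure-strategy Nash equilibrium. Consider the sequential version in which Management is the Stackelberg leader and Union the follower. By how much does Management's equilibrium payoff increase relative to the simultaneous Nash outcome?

0

Union best-responds to each possible Management move:
- W: BR = N3, leader payoff 7.
- X: BR = N1, leader payoff 8.
- Y: BR = N2, leader payoff 20.
- Z: BR = N2, leader payoff 12.
Management's induced payoffs are 7, 8, 20, 12, so Management commits to Y. Subgame-perfect outcome: (N2, Y) with payoffs (10, 20).
Under simultaneous play:
Union's best replies: W→N3; X→N1; Y→N2; Z→N2.
Management's best replies: N1→Z; N2→Y; N3→X; N4→Z; N5→Y.
The unique mutual best reply is (N2, Y), giving (10, 20).
Management's commitment gain: 20 − 20 = 0.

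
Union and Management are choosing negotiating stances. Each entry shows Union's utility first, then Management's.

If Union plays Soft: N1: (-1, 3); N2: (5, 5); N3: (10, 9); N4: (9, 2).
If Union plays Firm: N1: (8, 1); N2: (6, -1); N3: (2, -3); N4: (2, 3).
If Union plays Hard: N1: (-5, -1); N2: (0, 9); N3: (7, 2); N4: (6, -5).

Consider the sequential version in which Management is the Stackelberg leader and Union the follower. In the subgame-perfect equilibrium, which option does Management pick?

Solve by backward induction (Management leads).
- N1 → Union plays Firm (best of -1, 8, -5); Management gets 1.
- N2 → Union plays Firm (best of 5, 6, 0); Management gets -1.
- N3 → Union plays Soft (best of 10, 2, 7); Management gets 9.
- N4 → Union plays Soft (best of 9, 2, 6); Management gets 2.
Maximizing over 1, -1, 9, 2, Management chooses N3. Subgame-perfect outcome: (Soft, N3) with payoffs (10, 9).

N3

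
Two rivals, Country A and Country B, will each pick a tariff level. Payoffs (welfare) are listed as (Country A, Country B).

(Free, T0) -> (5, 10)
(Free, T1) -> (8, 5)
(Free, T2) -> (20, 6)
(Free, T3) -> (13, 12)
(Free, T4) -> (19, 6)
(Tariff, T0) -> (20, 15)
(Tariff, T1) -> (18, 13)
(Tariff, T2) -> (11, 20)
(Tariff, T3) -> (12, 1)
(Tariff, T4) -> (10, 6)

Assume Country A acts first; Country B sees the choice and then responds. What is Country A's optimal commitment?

Free

Backward induction with Country A moving first.
- Free → Country B plays T3 (best of 10, 5, 6, 12, 6); Country A gets 13.
- Tariff → Country B plays T2 (best of 15, 13, 20, 1, 6); Country A gets 11.
Among 13, 11, the best is 13 at Free. Subgame-perfect outcome: (Free, T3) with payoffs (13, 12).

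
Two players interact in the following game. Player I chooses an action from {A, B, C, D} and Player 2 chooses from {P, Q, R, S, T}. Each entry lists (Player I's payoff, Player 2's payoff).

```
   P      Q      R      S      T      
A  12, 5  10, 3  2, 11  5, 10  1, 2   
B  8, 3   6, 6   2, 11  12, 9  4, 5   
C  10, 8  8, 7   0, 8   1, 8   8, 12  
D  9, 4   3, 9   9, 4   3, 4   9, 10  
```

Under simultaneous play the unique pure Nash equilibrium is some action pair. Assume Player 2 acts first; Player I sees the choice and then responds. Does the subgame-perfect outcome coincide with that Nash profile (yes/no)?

yes

Backward induction with Player 2 moving first.
- P: BR = A, leader payoff 5.
- Q: BR = A, leader payoff 3.
- R: BR = D, leader payoff 4.
- S: BR = B, leader payoff 9.
- T: BR = D, leader payoff 10.
Player 2's induced payoffs are 5, 3, 4, 9, 10, so Player 2 commits to T. Subgame-perfect outcome: (D, T) with payoffs (9, 10).
Under simultaneous play:
Player I's best replies: P→A; Q→A; R→D; S→B; T→D.
Player 2's best replies: A→R; B→R; C→T; D→T.
The unique mutual best reply is (D, T), giving (9, 10).
Sequential outcome (D, T) coincides with the Nash profile (D, T).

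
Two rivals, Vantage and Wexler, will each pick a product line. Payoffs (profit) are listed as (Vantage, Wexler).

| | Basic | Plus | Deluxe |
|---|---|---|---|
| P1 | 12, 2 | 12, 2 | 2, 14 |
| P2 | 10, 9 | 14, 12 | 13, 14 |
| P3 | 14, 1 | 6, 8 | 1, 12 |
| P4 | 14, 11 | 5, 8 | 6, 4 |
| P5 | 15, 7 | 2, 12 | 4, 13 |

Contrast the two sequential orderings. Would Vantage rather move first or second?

first

If Vantage leads: Wexler's best replies are P1→Deluxe, P2→Deluxe, P3→Deluxe, P4→Basic, P5→Deluxe; Vantage's induced payoffs 2, 13, 1, 14, 4; outcome (P4, Basic), payoffs (14, 11).
If Wexler leads: Vantage's best replies are Basic→P5, Plus→P2, Deluxe→P2; Wexler's induced payoffs 7, 12, 14; outcome (P2, Deluxe), payoffs (13, 14).
Vantage gets 14 moving first and 13 moving second, so Vantage prefers to move first.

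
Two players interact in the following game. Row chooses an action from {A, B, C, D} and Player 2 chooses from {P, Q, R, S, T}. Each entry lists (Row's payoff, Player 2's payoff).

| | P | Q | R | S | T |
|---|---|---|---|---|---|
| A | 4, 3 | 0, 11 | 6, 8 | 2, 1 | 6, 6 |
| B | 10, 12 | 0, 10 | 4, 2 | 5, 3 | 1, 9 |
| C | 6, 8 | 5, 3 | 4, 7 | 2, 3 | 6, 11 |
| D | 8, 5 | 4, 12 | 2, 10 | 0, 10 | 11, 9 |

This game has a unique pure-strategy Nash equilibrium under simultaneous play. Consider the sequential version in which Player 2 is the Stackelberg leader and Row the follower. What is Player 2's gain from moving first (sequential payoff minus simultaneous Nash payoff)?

Solve by backward induction (Player 2 leads).
- P → Row plays B (best of 4, 10, 6, 8); Player 2 gets 12.
- Q → Row plays C (best of 0, 0, 5, 4); Player 2 gets 3.
- R → Row plays A (best of 6, 4, 4, 2); Player 2 gets 8.
- S → Row plays B (best of 2, 5, 2, 0); Player 2 gets 3.
- T → Row plays D (best of 6, 1, 6, 11); Player 2 gets 9.
Among 12, 3, 8, 3, 9, the best is 12 at P. Subgame-perfect outcome: (B, P) with payoffs (10, 12).
For the simultaneous game, intersect best replies.
Row's best replies: P→B; Q→C; R→A; S→B; T→D.
Player 2's best replies: A→Q; B→P; C→T; D→Q.
The unique mutual best reply is (B, P), giving (10, 12).
Player 2's commitment gain: 12 − 12 = 0.

0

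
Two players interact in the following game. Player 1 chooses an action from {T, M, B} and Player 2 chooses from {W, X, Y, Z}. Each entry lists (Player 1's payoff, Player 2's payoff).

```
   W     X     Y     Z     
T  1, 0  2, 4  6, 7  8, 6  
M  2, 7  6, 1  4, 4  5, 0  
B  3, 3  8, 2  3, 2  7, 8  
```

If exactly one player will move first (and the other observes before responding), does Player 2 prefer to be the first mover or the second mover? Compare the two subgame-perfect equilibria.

second

If Player 1 leads: Player 2's best replies are T→Y, M→W, B→Z; Player 1's induced payoffs 6, 2, 7; outcome (B, Z), payoffs (7, 8).
If Player 2 leads: Player 1's best replies are W→B, X→B, Y→T, Z→T; Player 2's induced payoffs 3, 2, 7, 6; outcome (T, Y), payoffs (6, 7).
Player 2 gets 7 moving first and 8 moving second, so Player 2 prefers to move second.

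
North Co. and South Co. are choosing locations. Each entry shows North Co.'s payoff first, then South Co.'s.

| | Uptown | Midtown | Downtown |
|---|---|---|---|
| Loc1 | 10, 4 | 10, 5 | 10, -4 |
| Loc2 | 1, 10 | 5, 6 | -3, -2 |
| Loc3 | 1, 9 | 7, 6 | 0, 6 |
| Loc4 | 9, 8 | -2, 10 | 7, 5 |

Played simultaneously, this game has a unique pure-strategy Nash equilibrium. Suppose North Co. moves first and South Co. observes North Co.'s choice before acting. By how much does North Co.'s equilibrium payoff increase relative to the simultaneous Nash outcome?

Backward induction with North Co. moving first.
- Loc1: BR = Midtown, leader payoff 10.
- Loc2: BR = Uptown, leader payoff 1.
- Loc3: BR = Uptown, leader payoff 1.
- Loc4: BR = Midtown, leader payoff -2.
North Co.'s induced payoffs are 10, 1, 1, -2, so North Co. commits to Loc1. Subgame-perfect outcome: (Loc1, Midtown) with payoffs (10, 5).
Now find the simultaneous Nash equilibrium.
North Co.'s best replies: Uptown→Loc1; Midtown→Loc1; Downtown→Loc1.
South Co.'s best replies: Loc1→Midtown; Loc2→Uptown; Loc3→Uptown; Loc4→Midtown.
The unique mutual best reply is (Loc1, Midtown), giving (10, 5).
North Co.'s commitment gain: 10 − 10 = 0.

0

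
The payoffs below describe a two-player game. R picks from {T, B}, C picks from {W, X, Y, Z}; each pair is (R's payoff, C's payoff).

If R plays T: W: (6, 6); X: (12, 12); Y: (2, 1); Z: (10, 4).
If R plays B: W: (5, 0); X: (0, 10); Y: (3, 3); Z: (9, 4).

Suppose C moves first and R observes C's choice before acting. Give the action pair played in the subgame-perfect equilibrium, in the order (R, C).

(T, X)

Solve by backward induction (C leads).
- W → R plays T (best of 6, 5); C gets 6.
- X → R plays T (best of 12, 0); C gets 12.
- Y → R plays B (best of 2, 3); C gets 3.
- Z → R plays T (best of 10, 9); C gets 4.
Maximizing over 6, 12, 3, 4, C chooses X. Subgame-perfect outcome: (T, X) with payoffs (12, 12).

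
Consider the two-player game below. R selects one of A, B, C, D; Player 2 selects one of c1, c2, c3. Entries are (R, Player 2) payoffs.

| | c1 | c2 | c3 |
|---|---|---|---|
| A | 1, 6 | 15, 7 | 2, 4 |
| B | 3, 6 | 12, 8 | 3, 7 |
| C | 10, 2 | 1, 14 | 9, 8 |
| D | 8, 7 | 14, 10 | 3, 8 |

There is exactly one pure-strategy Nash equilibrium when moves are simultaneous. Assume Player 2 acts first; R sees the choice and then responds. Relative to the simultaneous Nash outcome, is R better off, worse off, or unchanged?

worse off

R best-responds to each possible Player 2 move:
- c1 → R plays C (best of 1, 3, 10, 8); Player 2 gets 2.
- c2 → R plays A (best of 15, 12, 1, 14); Player 2 gets 7.
- c3 → R plays C (best of 2, 3, 9, 3); Player 2 gets 8.
Maximizing over 2, 7, 8, Player 2 chooses c3. Subgame-perfect outcome: (C, c3) with payoffs (9, 8).
For the simultaneous game, intersect best replies.
R's best replies: c1→C; c2→A; c3→C.
Player 2's best replies: A→c2; B→c2; C→c2; D→c2.
Only (A, c2) has each player best-responding; Nash payoffs (15, 7).
R earns 9 sequentially versus 15 at the Nash outcome: worse off.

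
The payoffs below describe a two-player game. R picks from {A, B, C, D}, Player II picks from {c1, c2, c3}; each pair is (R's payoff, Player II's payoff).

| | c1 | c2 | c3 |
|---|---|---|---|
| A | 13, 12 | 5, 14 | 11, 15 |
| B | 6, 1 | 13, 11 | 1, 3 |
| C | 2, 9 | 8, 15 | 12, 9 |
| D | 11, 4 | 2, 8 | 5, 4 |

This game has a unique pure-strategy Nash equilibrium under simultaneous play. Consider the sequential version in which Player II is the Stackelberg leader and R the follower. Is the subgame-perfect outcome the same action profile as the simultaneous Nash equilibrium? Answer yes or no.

Backward induction with Player II moving first.
- c1 → R plays A (best of 13, 6, 2, 11); Player II gets 12.
- c2 → R plays B (best of 5, 13, 8, 2); Player II gets 11.
- c3 → R plays C (best of 11, 1, 12, 5); Player II gets 9.
Among 12, 11, 9, the best is 12 at c1. Subgame-perfect outcome: (A, c1) with payoffs (13, 12).
Now find the simultaneous Nash equilibrium.
R's best replies: c1→A; c2→B; c3→C.
Player II's best replies: A→c3; B→c2; C→c2; D→c2.
The unique mutual best reply is (B, c2), giving (13, 11).
Sequential outcome (A, c1) differs from the Nash profile (B, c2).

no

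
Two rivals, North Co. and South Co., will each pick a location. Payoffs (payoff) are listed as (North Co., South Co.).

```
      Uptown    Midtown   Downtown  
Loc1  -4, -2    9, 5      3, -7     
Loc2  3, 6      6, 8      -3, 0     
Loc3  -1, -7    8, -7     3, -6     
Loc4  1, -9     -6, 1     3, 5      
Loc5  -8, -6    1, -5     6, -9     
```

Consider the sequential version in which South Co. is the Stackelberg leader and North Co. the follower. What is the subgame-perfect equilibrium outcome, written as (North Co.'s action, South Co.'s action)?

Backward induction with South Co. moving first.
- Uptown → North Co. plays Loc2 (best of -4, 3, -1, 1, -8); South Co. gets 6.
- Midtown → North Co. plays Loc1 (best of 9, 6, 8, -6, 1); South Co. gets 5.
- Downtown → North Co. plays Loc5 (best of 3, -3, 3, 3, 6); South Co. gets -9.
South Co.'s induced payoffs are 6, 5, -9, so South Co. commits to Uptown. Subgame-perfect outcome: (Loc2, Uptown) with payoffs (3, 6).

(Loc2, Uptown)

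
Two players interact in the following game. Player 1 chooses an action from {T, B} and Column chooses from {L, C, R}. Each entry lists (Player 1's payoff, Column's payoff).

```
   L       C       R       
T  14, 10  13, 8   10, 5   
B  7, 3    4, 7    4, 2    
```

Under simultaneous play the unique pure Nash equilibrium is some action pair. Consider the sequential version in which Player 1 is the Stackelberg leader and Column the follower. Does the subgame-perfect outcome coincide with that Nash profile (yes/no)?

Column best-responds to each possible Player 1 move:
- T: Column compares 10, 8, 5 and picks L; Player 1 would get 14.
- B: Column compares 3, 7, 2 and picks C; Player 1 would get 4.
Player 1's induced payoffs are 14, 4, so Player 1 commits to T. Subgame-perfect outcome: (T, L) with payoffs (14, 10).
Under simultaneous play:
Player 1's best replies: L→T; C→T; R→T.
Column's best replies: T→L; B→C.
Only (T, L) has each player best-responding; Nash payoffs (14, 10).
Sequential outcome (T, L) coincides with the Nash profile (T, L).

yes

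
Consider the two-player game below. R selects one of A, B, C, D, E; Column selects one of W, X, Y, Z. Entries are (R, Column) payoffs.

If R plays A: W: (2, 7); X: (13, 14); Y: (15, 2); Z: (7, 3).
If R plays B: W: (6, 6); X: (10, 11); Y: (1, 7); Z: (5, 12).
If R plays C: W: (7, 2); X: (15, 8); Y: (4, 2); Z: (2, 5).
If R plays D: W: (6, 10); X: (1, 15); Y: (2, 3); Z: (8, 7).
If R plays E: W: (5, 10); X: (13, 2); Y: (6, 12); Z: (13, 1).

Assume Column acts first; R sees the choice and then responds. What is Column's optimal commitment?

X

Solve by backward induction (Column leads).
- W → R plays C (best of 2, 6, 7, 6, 5); Column gets 2.
- X → R plays C (best of 13, 10, 15, 1, 13); Column gets 8.
- Y → R plays A (best of 15, 1, 4, 2, 6); Column gets 2.
- Z → R plays E (best of 7, 5, 2, 8, 13); Column gets 1.
Among 2, 8, 2, 1, the best is 8 at X. Subgame-perfect outcome: (C, X) with payoffs (15, 8).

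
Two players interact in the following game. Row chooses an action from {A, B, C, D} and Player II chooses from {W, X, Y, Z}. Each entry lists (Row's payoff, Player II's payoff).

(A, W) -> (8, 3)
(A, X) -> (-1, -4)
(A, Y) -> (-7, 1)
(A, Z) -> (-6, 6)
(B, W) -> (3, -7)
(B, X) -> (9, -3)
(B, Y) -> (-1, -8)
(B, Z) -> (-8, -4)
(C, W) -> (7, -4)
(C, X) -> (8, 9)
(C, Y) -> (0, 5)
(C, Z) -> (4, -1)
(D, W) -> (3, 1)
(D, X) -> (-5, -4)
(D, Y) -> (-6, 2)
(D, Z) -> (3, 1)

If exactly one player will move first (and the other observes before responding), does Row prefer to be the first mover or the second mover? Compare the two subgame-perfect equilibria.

first

If Row leads: Player II's best replies are A→Z, B→X, C→X, D→Y; Row's induced payoffs -6, 9, 8, -6; outcome (B, X), payoffs (9, -3).
If Player II leads: Row's best replies are W→A, X→B, Y→C, Z→C; Player II's induced payoffs 3, -3, 5, -1; outcome (C, Y), payoffs (0, 5).
Row gets 9 moving first and 0 moving second, so Row prefers to move first.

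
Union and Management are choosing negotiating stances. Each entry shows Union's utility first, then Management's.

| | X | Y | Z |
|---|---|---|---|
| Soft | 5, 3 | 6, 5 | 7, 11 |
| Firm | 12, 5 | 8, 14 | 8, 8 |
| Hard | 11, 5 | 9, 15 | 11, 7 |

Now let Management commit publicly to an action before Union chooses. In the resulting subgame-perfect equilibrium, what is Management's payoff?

15

Union best-responds to each possible Management move:
- X: Union compares 5, 12, 11 and picks Firm; Management would get 5.
- Y: Union compares 6, 8, 9 and picks Hard; Management would get 15.
- Z: Union compares 7, 8, 11 and picks Hard; Management would get 7.
Management's induced payoffs are 5, 15, 7, so Management commits to Y. Subgame-perfect outcome: (Hard, Y) with payoffs (9, 15).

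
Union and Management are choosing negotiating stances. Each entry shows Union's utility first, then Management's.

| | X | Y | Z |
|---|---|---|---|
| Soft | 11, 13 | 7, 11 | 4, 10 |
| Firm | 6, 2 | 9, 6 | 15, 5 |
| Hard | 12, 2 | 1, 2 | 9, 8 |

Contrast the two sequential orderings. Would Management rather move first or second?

second

If Union leads: Management's best replies are Soft→X, Firm→Y, Hard→Z; Union's induced payoffs 11, 9, 9; outcome (Soft, X), payoffs (11, 13).
If Management leads: Union's best replies are X→Hard, Y→Firm, Z→Firm; Management's induced payoffs 2, 6, 5; outcome (Firm, Y), payoffs (9, 6).
Management gets 6 moving first and 13 moving second, so Management prefers to move second.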